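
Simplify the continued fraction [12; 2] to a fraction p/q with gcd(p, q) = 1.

25/2

Start with 2.
12 + 1/(2/1) = 12 + 1/2 = 25/2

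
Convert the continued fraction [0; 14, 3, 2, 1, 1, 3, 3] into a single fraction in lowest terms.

200/2859

a_0 = 0: 0/1
a_1 = 14: 1/14
a_2 = 3: 3/43
a_3 = 2: 7/100
a_4 = 1: 10/143
a_5 = 1: 17/243
a_6 = 3: 61/872
a_7 = 3: 200/2859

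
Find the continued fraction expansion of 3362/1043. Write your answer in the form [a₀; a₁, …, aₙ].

3362 = 3·1043 + 233, so a_0 = 3
1043 = 4·233 + 111, so a_1 = 4
233 = 2·111 + 11, so a_2 = 2
111 = 10·11 + 1, so a_3 = 10
11 = 11·1 + 0, so a_4 = 11

[3; 4, 2, 10, 11]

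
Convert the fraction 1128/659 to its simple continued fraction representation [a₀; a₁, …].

⌊1128/659⌋ = 1, remainder 469
⌊659/469⌋ = 1, remainder 190
⌊469/190⌋ = 2, remainder 89
⌊190/89⌋ = 2, remainder 12
⌊89/12⌋ = 7, remainder 5
⌊12/5⌋ = 2, remainder 2
⌊5/2⌋ = 2, remainder 1
⌊2/1⌋ = 2, remainder 0

[1; 1, 2, 2, 7, 2, 2, 2]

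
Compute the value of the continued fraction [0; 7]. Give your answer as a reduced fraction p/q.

Build up convergents one term at a time:
a_0 = 0: 0/1
a_1 = 7: 1/7

1/7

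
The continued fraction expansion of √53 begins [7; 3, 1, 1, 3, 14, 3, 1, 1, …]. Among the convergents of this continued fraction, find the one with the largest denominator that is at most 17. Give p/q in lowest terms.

a_0 = 7: 7/1  (≤ bound)
a_1 = 3: 22/3  (≤ bound)
a_2 = 1: 29/4  (≤ bound)
a_3 = 1: 51/7  (≤ bound)
a_4 = 3: 182/25  (> 17, stop)

51/7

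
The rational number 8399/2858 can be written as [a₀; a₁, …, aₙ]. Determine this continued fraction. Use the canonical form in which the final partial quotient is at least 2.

8399 ÷ 2858 → quotient 2, remainder 2683
2858 ÷ 2683 → quotient 1, remainder 175
2683 ÷ 175 → quotient 15, remainder 58
175 ÷ 58 → quotient 3, remainder 1
58 ÷ 1 → quotient 58, remainder 0

[2; 1, 15, 3, 58]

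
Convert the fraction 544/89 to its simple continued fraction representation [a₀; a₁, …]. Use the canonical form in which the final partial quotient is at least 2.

[6; 8, 1, 9]

544 ÷ 89 → quotient 6, remainder 10
89 ÷ 10 → quotient 8, remainder 9
10 ÷ 9 → quotient 1, remainder 1
9 ÷ 1 → quotient 9, remainder 0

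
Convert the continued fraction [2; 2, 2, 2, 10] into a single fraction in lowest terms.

Use the convergent recurrence hₖ = aₖ·hₖ₋₁ + hₖ₋₂ (and likewise for the denominators kₖ):
a_0 = 2: 2/1
a_1 = 2: 5/2
a_2 = 2: 12/5
a_3 = 2: 29/12
a_4 = 10: 302/125

302/125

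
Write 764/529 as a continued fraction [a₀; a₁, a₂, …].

[1; 2, 3, 1, 58]

764 = 1·529 + 235, so a_0 = 1
529 = 2·235 + 59, so a_1 = 2
235 = 3·59 + 58, so a_2 = 3
59 = 1·58 + 1, so a_3 = 1
58 = 58·1 + 0, so a_4 = 58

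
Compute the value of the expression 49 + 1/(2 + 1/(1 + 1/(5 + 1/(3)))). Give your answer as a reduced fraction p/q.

a_0 = 49: 49/1
a_1 = 2: 99/2
a_2 = 1: 148/3
a_3 = 5: 839/17
a_4 = 3: 2665/54

2665/54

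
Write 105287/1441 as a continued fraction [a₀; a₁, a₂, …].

⌊105287/1441⌋ = 73, remainder 94
⌊1441/94⌋ = 15, remainder 31
⌊94/31⌋ = 3, remainder 1
⌊31/1⌋ = 31, remainder 0

[73; 15, 3, 31]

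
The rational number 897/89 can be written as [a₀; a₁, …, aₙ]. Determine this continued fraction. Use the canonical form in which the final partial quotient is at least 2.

[10; 12, 1, 2, 2]

Run the Euclidean algorithm, recording each quotient:
897 ÷ 89 → quotient 10, remainder 7
89 ÷ 7 → quotient 12, remainder 5
7 ÷ 5 → quotient 1, remainder 2
5 ÷ 2 → quotient 2, remainder 1
2 ÷ 1 → quotient 2, remainder 0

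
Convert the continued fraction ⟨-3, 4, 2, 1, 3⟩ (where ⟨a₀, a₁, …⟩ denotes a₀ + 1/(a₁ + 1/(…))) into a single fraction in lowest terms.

-133/48

a_0 = -3: -3/1
a_1 = 4: -11/4
a_2 = 2: -25/9
a_3 = 1: -36/13
a_4 = 3: -133/48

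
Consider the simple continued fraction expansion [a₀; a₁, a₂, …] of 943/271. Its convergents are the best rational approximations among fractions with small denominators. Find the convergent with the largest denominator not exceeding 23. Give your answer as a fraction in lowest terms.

80/23

a_0 = 3: 3/1  (≤ bound)
a_1 = 2: 7/2  (≤ bound)
a_2 = 11: 80/23  (≤ bound)
a_3 = 1: 87/25  (> 23, stop)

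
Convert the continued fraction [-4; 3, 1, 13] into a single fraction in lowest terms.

-206/55

Build up convergents one term at a time:
a_0 = -4: -4/1
a_1 = 3: -11/3
a_2 = 1: -15/4
a_3 = 13: -206/55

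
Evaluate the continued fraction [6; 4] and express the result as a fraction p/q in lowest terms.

25/4

a_0 = 6: 6/1
a_1 = 4: 25/4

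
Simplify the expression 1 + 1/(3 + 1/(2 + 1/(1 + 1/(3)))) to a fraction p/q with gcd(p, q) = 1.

a_0 = 1: 1/1
a_1 = 3: 4/3
a_2 = 2: 9/7
a_3 = 1: 13/10
a_4 = 3: 48/37

48/37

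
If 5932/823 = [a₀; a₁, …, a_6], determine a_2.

1

Repeatedly divide and take the remainder:
5932 ÷ 823 → quotient 7, remainder 171
823 ÷ 171 → quotient 4, remainder 139
171 ÷ 139 → quotient 1, remainder 32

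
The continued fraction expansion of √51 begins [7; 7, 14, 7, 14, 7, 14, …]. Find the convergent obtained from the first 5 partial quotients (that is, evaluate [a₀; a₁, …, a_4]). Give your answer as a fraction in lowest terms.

70693/9899

Work from the innermost term outward:
Start with 14.
7 + 1/(14/1) = 7 + 1/14 = 99/14
14 + 1/(99/14) = 14 + 14/99 = 1400/99
7 + 1/(1400/99) = 7 + 99/1400 = 9899/1400
7 + 1/(9899/1400) = 7 + 1400/9899 = 70693/9899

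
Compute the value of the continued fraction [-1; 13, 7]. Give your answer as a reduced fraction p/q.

-85/92

Work from the innermost term outward:
Start with 7.
13 + 1/(7/1) = 13 + 1/7 = 92/7
-1 + 1/(92/7) = -1 + 7/92 = -85/92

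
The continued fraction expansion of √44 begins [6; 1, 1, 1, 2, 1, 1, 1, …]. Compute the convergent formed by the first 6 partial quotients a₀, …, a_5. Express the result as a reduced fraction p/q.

73/11

Collapse the nested fraction from the inside out:
Start with 1.
2 + 1/(1/1) = 2 + 1/1 = 3/1
1 + 1/(3/1) = 1 + 1/3 = 4/3
1 + 1/(4/3) = 1 + 3/4 = 7/4
1 + 1/(7/4) = 1 + 4/7 = 11/7
6 + 1/(11/7) = 6 + 7/11 = 73/11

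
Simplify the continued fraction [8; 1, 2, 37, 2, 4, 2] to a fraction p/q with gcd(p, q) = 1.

19654/2267

Use the convergent recurrence hₖ = aₖ·hₖ₋₁ + hₖ₋₂ (and likewise for the denominators kₖ):
a_0 = 8: 8/1
a_1 = 1: 9/1
a_2 = 2: 26/3
a_3 = 37: 971/112
a_4 = 2: 1968/227
a_5 = 4: 8843/1020
a_6 = 2: 19654/2267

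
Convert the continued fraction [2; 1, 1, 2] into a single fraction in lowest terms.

13/5

Start with 2.
1 + 1/(2/1) = 1 + 1/2 = 3/2
1 + 1/(3/2) = 1 + 2/3 = 5/3
2 + 1/(5/3) = 2 + 3/5 = 13/5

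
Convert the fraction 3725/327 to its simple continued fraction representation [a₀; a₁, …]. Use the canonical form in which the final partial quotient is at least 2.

[11; 2, 1, 1, 4, 14]

3725 ÷ 327 → quotient 11, remainder 128
327 ÷ 128 → quotient 2, remainder 71
128 ÷ 71 → quotient 1, remainder 57
71 ÷ 57 → quotient 1, remainder 14
57 ÷ 14 → quotient 4, remainder 1
14 ÷ 1 → quotient 14, remainder 0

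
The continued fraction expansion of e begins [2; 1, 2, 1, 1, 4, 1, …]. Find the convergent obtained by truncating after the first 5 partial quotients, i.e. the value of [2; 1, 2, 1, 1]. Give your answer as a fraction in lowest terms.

19/7

Start with 1.
1 + 1/(1/1) = 1 + 1/1 = 2/1
2 + 1/(2/1) = 2 + 1/2 = 5/2
1 + 1/(5/2) = 1 + 2/5 = 7/5
2 + 1/(7/5) = 2 + 5/7 = 19/7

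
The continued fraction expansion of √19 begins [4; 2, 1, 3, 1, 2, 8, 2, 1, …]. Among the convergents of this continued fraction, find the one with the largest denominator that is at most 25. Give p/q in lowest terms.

61/14

a_0 = 4: 4/1  (≤ bound)
a_1 = 2: 9/2  (≤ bound)
a_2 = 1: 13/3  (≤ bound)
a_3 = 3: 48/11  (≤ bound)
a_4 = 1: 61/14  (≤ bound)
a_5 = 2: 170/39  (> 25, stop)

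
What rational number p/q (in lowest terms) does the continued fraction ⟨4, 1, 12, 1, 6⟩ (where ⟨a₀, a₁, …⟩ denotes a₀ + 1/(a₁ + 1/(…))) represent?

a_0 = 4: 4/1
a_1 = 1: 5/1
a_2 = 12: 64/13
a_3 = 1: 69/14
a_4 = 6: 478/97

478/97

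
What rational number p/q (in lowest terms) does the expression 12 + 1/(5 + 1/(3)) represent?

195/16

Start with 3.
5 + 1/(3/1) = 5 + 1/3 = 16/3
12 + 1/(16/3) = 12 + 3/16 = 195/16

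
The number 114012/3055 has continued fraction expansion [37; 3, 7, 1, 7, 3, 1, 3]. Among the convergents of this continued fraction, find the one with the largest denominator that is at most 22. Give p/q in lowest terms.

821/22

List convergents until the denominator exceeds the bound:
a_0 = 37: 37/1  (≤ bound)
a_1 = 3: 112/3  (≤ bound)
a_2 = 7: 821/22  (≤ bound)
a_3 = 1: 933/25  (> 22, stop)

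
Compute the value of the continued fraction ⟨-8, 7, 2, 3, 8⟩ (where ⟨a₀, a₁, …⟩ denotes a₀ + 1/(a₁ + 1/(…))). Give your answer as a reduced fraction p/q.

Starting at the tail and folding back:
Start with 8.
3 + 1/(8/1) = 3 + 1/8 = 25/8
2 + 1/(25/8) = 2 + 8/25 = 58/25
7 + 1/(58/25) = 7 + 25/58 = 431/58
-8 + 1/(431/58) = -8 + 58/431 = -3390/431

-3390/431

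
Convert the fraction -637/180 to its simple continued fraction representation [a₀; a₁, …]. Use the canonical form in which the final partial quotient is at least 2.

Run the Euclidean algorithm, recording each quotient:
-637 ÷ 180 → quotient -4, remainder 83
180 ÷ 83 → quotient 2, remainder 14
83 ÷ 14 → quotient 5, remainder 13
14 ÷ 13 → quotient 1, remainder 1
13 ÷ 1 → quotient 13, remainder 0

[-4; 2, 5, 1, 13]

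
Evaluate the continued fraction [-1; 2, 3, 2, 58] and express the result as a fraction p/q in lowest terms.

Build up convergents one term at a time:
a_0 = -1: -1/1
a_1 = 2: -1/2
a_2 = 3: -4/7
a_3 = 2: -9/16
a_4 = 58: -526/935

-526/935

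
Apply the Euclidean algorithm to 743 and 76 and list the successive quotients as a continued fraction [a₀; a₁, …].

743 = 9·76 + 59, so a_0 = 9
76 = 1·59 + 17, so a_1 = 1
59 = 3·17 + 8, so a_2 = 3
17 = 2·8 + 1, so a_3 = 2
8 = 8·1 + 0, so a_4 = 8

[9; 1, 3, 2, 8]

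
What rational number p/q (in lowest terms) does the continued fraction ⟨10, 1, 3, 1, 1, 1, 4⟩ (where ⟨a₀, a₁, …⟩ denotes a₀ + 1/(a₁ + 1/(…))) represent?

Collapse the nested fraction from the inside out:
Start with 4.
1 + 1/(4/1) = 1 + 1/4 = 5/4
1 + 1/(5/4) = 1 + 4/5 = 9/5
1 + 1/(9/5) = 1 + 5/9 = 14/9
3 + 1/(14/9) = 3 + 9/14 = 51/14
1 + 1/(51/14) = 1 + 14/51 = 65/51
10 + 1/(65/51) = 10 + 51/65 = 701/65

701/65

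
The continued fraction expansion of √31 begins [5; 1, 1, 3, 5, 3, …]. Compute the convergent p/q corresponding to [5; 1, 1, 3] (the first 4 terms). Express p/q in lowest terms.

39/7

Start with 3.
1 + 1/(3/1) = 1 + 1/3 = 4/3
1 + 1/(4/3) = 1 + 3/4 = 7/4
5 + 1/(7/4) = 5 + 4/7 = 39/7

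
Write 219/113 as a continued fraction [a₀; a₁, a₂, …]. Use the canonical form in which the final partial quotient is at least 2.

[1; 1, 15, 7]

219 ÷ 113 → quotient 1, remainder 106
113 ÷ 106 → quotient 1, remainder 7
106 ÷ 7 → quotient 15, remainder 1
7 ÷ 1 → quotient 7, remainder 0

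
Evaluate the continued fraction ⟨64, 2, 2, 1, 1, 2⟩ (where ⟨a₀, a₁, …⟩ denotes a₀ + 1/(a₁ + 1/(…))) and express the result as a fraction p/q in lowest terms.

1997/31

a_0 = 64: 64/1
a_1 = 2: 129/2
a_2 = 2: 322/5
a_3 = 1: 451/7
a_4 = 1: 773/12
a_5 = 2: 1997/31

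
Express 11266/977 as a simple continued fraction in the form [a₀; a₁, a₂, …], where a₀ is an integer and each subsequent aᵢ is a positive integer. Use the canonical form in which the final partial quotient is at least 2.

Repeatedly divide and take the remainder:
11266 ÷ 977 → quotient 11, remainder 519
977 ÷ 519 → quotient 1, remainder 458
519 ÷ 458 → quotient 1, remainder 61
458 ÷ 61 → quotient 7, remainder 31
61 ÷ 31 → quotient 1, remainder 30
31 ÷ 30 → quotient 1, remainder 1
30 ÷ 1 → quotient 30, remainder 0

[11; 1, 1, 7, 1, 1, 30]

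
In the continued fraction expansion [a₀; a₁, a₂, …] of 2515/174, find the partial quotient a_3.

1

⌊2515/174⌋ = 14, remainder 79
⌊174/79⌋ = 2, remainder 16
⌊79/16⌋ = 4, remainder 15
⌊16/15⌋ = 1, remainder 1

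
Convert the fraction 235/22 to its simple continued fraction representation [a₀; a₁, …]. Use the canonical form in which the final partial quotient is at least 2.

[10; 1, 2, 7]

Repeatedly divide and take the remainder:
235 = 10·22 + 15, so a_0 = 10
22 = 1·15 + 7, so a_1 = 1
15 = 2·7 + 1, so a_2 = 2
7 = 7·1 + 0, so a_3 = 7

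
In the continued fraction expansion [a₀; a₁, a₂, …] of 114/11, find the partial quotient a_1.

⌊114/11⌋ = 10, remainder 4
⌊11/4⌋ = 2, remainder 3

2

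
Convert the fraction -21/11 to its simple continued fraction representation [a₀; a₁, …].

-21 = -2·11 + 1, so a_0 = -2
11 = 11·1 + 0, so a_1 = 11

[-2; 11]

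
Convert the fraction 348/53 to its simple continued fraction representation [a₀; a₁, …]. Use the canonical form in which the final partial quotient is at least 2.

[6; 1, 1, 3, 3, 2]

Repeatedly divide and take the remainder:
⌊348/53⌋ = 6, remainder 30
⌊53/30⌋ = 1, remainder 23
⌊30/23⌋ = 1, remainder 7
⌊23/7⌋ = 3, remainder 2
⌊7/2⌋ = 3, remainder 1
⌊2/1⌋ = 2, remainder 0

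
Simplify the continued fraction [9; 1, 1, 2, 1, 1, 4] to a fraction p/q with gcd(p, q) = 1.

a_0 = 9: 9/1
a_1 = 1: 10/1
a_2 = 1: 19/2
a_3 = 2: 48/5
a_4 = 1: 67/7
a_5 = 1: 115/12
a_6 = 4: 527/55

527/55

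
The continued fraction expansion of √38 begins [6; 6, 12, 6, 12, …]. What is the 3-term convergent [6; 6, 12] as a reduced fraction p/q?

450/73

a_0 = 6: 6/1
a_1 = 6: 37/6
a_2 = 12: 450/73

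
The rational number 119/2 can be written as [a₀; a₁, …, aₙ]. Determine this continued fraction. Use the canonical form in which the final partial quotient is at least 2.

Run the Euclidean algorithm, recording each quotient:
119 ÷ 2 → quotient 59, remainder 1
2 ÷ 1 → quotient 2, remainder 0

[59; 2]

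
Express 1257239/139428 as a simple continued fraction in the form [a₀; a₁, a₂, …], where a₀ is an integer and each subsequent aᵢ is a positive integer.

[9; 58, 2, 2, 3, 9, 15]

1257239 = 9·139428 + 2387, so a_0 = 9
139428 = 58·2387 + 982, so a_1 = 58
2387 = 2·982 + 423, so a_2 = 2
982 = 2·423 + 136, so a_3 = 2
423 = 3·136 + 15, so a_4 = 3
136 = 9·15 + 1, so a_5 = 9
15 = 15·1 + 0, so a_6 = 15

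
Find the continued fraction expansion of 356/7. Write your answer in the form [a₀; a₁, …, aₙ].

356 ÷ 7 → quotient 50, remainder 6
7 ÷ 6 → quotient 1, remainder 1
6 ÷ 1 → quotient 6, remainder 0

[50; 1, 6]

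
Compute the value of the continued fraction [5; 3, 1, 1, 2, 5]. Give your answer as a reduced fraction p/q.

Start with 5.
2 + 1/(5/1) = 2 + 1/5 = 11/5
1 + 1/(11/5) = 1 + 5/11 = 16/11
1 + 1/(16/11) = 1 + 11/16 = 27/16
3 + 1/(27/16) = 3 + 16/27 = 97/27
5 + 1/(97/27) = 5 + 27/97 = 512/97

512/97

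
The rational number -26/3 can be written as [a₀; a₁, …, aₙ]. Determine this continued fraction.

[-9; 3]

⌊-26/3⌋ = -9, remainder 1
⌊3/1⌋ = 3, remainder 0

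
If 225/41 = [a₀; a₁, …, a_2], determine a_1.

225 = 5·41 + 20, so a_0 = 5
41 = 2·20 + 1, so a_1 = 2

2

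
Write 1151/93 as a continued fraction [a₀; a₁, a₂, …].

[12; 2, 1, 1, 1, 11]

1151 ÷ 93 → quotient 12, remainder 35
93 ÷ 35 → quotient 2, remainder 23
35 ÷ 23 → quotient 1, remainder 12
23 ÷ 12 → quotient 1, remainder 11
12 ÷ 11 → quotient 1, remainder 1
11 ÷ 1 → quotient 11, remainder 0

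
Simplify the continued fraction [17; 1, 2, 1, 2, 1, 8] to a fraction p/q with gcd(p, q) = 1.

Compute successive convergents:
a_0 = 17: 17/1
a_1 = 1: 18/1
a_2 = 2: 53/3
a_3 = 1: 71/4
a_4 = 2: 195/11
a_5 = 1: 266/15
a_6 = 8: 2323/131

2323/131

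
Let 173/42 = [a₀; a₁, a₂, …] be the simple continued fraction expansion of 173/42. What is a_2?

Apply division with remainder until the remainder is 0:
173 = 4·42 + 5, so a_0 = 4
42 = 8·5 + 2, so a_1 = 8
5 = 2·2 + 1, so a_2 = 2

2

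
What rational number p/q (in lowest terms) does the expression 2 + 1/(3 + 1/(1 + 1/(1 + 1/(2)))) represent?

41/18

a_0 = 2: 2/1
a_1 = 3: 7/3
a_2 = 1: 9/4
a_3 = 1: 16/7
a_4 = 2: 41/18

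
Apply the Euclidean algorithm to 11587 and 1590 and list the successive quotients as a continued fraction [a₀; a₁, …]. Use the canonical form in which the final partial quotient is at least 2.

11587 = 7·1590 + 457, so a_0 = 7
1590 = 3·457 + 219, so a_1 = 3
457 = 2·219 + 19, so a_2 = 2
219 = 11·19 + 10, so a_3 = 11
19 = 1·10 + 9, so a_4 = 1
10 = 1·9 + 1, so a_5 = 1
9 = 9·1 + 0, so a_6 = 9

[7; 3, 2, 11, 1, 1, 9]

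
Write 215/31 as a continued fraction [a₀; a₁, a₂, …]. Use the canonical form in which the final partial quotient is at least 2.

215 ÷ 31 → quotient 6, remainder 29
31 ÷ 29 → quotient 1, remainder 2
29 ÷ 2 → quotient 14, remainder 1
2 ÷ 1 → quotient 2, remainder 0

[6; 1, 14, 2]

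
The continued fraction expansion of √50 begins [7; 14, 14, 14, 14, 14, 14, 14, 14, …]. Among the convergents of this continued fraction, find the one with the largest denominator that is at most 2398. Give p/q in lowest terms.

a_0 = 7: 7/1  (≤ bound)
a_1 = 14: 99/14  (≤ bound)
a_2 = 14: 1393/197  (≤ bound)
a_3 = 14: 19601/2772  (> 2398, stop)

1393/197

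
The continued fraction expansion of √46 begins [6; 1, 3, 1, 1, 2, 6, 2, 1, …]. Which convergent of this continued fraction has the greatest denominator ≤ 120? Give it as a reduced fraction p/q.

156/23

a_0 = 6: 6/1  (≤ bound)
a_1 = 1: 7/1  (≤ bound)
a_2 = 3: 27/4  (≤ bound)
a_3 = 1: 34/5  (≤ bound)
a_4 = 1: 61/9  (≤ bound)
a_5 = 2: 156/23  (≤ bound)
a_6 = 6: 997/147  (> 120, stop)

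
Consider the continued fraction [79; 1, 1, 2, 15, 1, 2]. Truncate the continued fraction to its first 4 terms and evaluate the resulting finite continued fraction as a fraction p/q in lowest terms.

Collapse the nested fraction from the inside out:
Start with 2.
1 + 1/(2/1) = 1 + 1/2 = 3/2
1 + 1/(3/2) = 1 + 2/3 = 5/3
79 + 1/(5/3) = 79 + 3/5 = 398/5

398/5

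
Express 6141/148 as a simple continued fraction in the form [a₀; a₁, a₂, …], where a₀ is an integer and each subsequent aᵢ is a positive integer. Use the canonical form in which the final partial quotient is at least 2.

Repeatedly divide and take the remainder:
6141 ÷ 148 → quotient 41, remainder 73
148 ÷ 73 → quotient 2, remainder 2
73 ÷ 2 → quotient 36, remainder 1
2 ÷ 1 → quotient 2, remainder 0

[41; 2, 36, 2]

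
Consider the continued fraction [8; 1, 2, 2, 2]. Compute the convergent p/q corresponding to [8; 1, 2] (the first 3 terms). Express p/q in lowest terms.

a_0 = 8: 8/1
a_1 = 1: 9/1
a_2 = 2: 26/3

26/3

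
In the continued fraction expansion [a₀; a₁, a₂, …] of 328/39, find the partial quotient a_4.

328 = 8·39 + 16, so a_0 = 8
39 = 2·16 + 7, so a_1 = 2
16 = 2·7 + 2, so a_2 = 2
7 = 3·2 + 1, so a_3 = 3
2 = 2·1 + 0, so a_4 = 2

2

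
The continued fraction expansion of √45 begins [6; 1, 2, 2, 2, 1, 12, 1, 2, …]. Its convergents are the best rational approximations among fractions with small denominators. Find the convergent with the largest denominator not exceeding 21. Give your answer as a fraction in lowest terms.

114/17

a_0 = 6: 6/1  (≤ bound)
a_1 = 1: 7/1  (≤ bound)
a_2 = 2: 20/3  (≤ bound)
a_3 = 2: 47/7  (≤ bound)
a_4 = 2: 114/17  (≤ bound)
a_5 = 1: 161/24  (> 21, stop)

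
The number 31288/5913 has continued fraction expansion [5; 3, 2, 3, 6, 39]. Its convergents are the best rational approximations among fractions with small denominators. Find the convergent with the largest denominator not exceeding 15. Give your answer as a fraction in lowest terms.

List convergents until the denominator exceeds the bound:
a_0 = 5: 5/1  (≤ bound)
a_1 = 3: 16/3  (≤ bound)
a_2 = 2: 37/7  (≤ bound)
a_3 = 3: 127/24  (> 15, stop)

37/7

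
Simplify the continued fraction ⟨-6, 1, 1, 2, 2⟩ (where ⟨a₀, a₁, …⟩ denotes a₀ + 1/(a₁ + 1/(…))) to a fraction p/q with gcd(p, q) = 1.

a_0 = -6: -6/1
a_1 = 1: -5/1
a_2 = 1: -11/2
a_3 = 2: -27/5
a_4 = 2: -65/12

-65/12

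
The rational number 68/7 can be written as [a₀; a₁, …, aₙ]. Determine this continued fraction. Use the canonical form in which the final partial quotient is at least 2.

Run the Euclidean algorithm, recording each quotient:
68 ÷ 7 → quotient 9, remainder 5
7 ÷ 5 → quotient 1, remainder 2
5 ÷ 2 → quotient 2, remainder 1
2 ÷ 1 → quotient 2, remainder 0

[9; 1, 2, 2]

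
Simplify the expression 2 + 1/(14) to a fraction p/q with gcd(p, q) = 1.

Compute successive convergents:
a_0 = 2: 2/1
a_1 = 14: 29/14

29/14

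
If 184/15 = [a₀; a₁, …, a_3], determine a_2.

184 = 12·15 + 4, so a_0 = 12
15 = 3·4 + 3, so a_1 = 3
4 = 1·3 + 1, so a_2 = 1

1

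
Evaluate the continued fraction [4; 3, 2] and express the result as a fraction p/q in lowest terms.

a_0 = 4: 4/1
a_1 = 3: 13/3
a_2 = 2: 30/7

30/7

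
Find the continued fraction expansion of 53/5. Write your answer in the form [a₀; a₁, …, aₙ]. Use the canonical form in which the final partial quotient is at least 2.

[10; 1, 1, 2]

⌊53/5⌋ = 10, remainder 3
⌊5/3⌋ = 1, remainder 2
⌊3/2⌋ = 1, remainder 1
⌊2/1⌋ = 2, remainder 0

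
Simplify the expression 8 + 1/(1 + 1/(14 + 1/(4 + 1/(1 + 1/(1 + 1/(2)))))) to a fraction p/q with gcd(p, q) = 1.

Build up convergents one term at a time:
a_0 = 8: 8/1
a_1 = 1: 9/1
a_2 = 14: 134/15
a_3 = 4: 545/61
a_4 = 1: 679/76
a_5 = 1: 1224/137
a_6 = 2: 3127/350

3127/350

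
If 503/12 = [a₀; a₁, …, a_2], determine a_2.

11

503 ÷ 12 → quotient 41, remainder 11
12 ÷ 11 → quotient 1, remainder 1
11 ÷ 1 → quotient 11, remainder 0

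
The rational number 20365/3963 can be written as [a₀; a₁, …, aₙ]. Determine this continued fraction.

[5; 7, 4, 1, 6, 1, 1, 7]

20365 = 5·3963 + 550, so a_0 = 5
3963 = 7·550 + 113, so a_1 = 7
550 = 4·113 + 98, so a_2 = 4
113 = 1·98 + 15, so a_3 = 1
98 = 6·15 + 8, so a_4 = 6
15 = 1·8 + 7, so a_5 = 1
8 = 1·7 + 1, so a_6 = 1
7 = 7·1 + 0, so a_7 = 7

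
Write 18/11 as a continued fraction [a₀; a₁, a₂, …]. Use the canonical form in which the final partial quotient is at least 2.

⌊18/11⌋ = 1, remainder 7
⌊11/7⌋ = 1, remainder 4
⌊7/4⌋ = 1, remainder 3
⌊4/3⌋ = 1, remainder 1
⌊3/1⌋ = 3, remainder 0

[1; 1, 1, 1, 3]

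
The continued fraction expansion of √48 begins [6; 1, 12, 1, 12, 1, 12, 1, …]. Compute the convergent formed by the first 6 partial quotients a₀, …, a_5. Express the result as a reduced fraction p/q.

Start with 1.
12 + 1/(1/1) = 12 + 1/1 = 13/1
1 + 1/(13/1) = 1 + 1/13 = 14/13
12 + 1/(14/13) = 12 + 13/14 = 181/14
1 + 1/(181/14) = 1 + 14/181 = 195/181
6 + 1/(195/181) = 6 + 181/195 = 1351/195

1351/195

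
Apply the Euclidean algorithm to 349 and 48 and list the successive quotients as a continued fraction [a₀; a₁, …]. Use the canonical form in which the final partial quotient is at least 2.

⌊349/48⌋ = 7, remainder 13
⌊48/13⌋ = 3, remainder 9
⌊13/9⌋ = 1, remainder 4
⌊9/4⌋ = 2, remainder 1
⌊4/1⌋ = 4, remainder 0

[7; 3, 1, 2, 4]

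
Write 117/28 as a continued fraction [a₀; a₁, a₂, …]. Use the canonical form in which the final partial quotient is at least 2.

Repeatedly divide and take the remainder:
117 ÷ 28 → quotient 4, remainder 5
28 ÷ 5 → quotient 5, remainder 3
5 ÷ 3 → quotient 1, remainder 2
3 ÷ 2 → quotient 1, remainder 1
2 ÷ 1 → quotient 2, remainder 0

[4; 5, 1, 1, 2]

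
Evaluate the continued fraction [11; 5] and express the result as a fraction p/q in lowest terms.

Use the convergent recurrence hₖ = aₖ·hₖ₋₁ + hₖ₋₂ (and likewise for the denominators kₖ):
a_0 = 11: 11/1
a_1 = 5: 56/5

56/5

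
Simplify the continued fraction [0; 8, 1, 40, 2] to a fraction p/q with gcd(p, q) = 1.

Start with 2.
40 + 1/(2/1) = 40 + 1/2 = 81/2
1 + 1/(81/2) = 1 + 2/81 = 83/81
8 + 1/(83/81) = 8 + 81/83 = 745/83
0 + 1/(745/83) = 0 + 83/745 = 83/745

83/745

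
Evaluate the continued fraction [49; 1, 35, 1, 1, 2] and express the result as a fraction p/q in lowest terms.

9145/183

a_0 = 49: 49/1
a_1 = 1: 50/1
a_2 = 35: 1799/36
a_3 = 1: 1849/37
a_4 = 1: 3648/73
a_5 = 2: 9145/183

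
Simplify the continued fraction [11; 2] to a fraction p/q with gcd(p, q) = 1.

a_0 = 11: 11/1
a_1 = 2: 23/2

23/2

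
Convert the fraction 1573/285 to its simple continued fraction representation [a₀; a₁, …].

Repeatedly divide and take the remainder:
1573 = 5·285 + 148, so a_0 = 5
285 = 1·148 + 137, so a_1 = 1
148 = 1·137 + 11, so a_2 = 1
137 = 12·11 + 5, so a_3 = 12
11 = 2·5 + 1, so a_4 = 2
5 = 5·1 + 0, so a_5 = 5

[5; 1, 1, 12, 2, 5]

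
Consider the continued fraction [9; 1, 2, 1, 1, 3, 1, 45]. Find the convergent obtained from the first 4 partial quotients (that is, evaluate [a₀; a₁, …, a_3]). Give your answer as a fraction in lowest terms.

Build up convergents one term at a time:
a_0 = 9: 9/1
a_1 = 1: 10/1
a_2 = 2: 29/3
a_3 = 1: 39/4

39/4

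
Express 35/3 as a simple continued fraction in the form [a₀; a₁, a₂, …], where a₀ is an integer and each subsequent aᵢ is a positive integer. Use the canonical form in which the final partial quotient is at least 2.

Run the Euclidean algorithm, recording each quotient:
⌊35/3⌋ = 11, remainder 2
⌊3/2⌋ = 1, remainder 1
⌊2/1⌋ = 2, remainder 0

[11; 1, 2]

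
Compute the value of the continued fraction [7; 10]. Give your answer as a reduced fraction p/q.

Starting at the tail and folding back:
Start with 10.
7 + 1/(10/1) = 7 + 1/10 = 71/10

71/10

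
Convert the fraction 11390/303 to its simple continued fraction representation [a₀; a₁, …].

[37; 1, 1, 2, 3, 1, 13]

11390 = 37·303 + 179, so a_0 = 37
303 = 1·179 + 124, so a_1 = 1
179 = 1·124 + 55, so a_2 = 1
124 = 2·55 + 14, so a_3 = 2
55 = 3·14 + 13, so a_4 = 3
14 = 1·13 + 1, so a_5 = 1
13 = 13·1 + 0, so a_6 = 13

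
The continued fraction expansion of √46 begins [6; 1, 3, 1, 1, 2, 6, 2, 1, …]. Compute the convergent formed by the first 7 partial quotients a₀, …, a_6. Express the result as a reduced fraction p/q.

Start with 6.
2 + 1/(6/1) = 2 + 1/6 = 13/6
1 + 1/(13/6) = 1 + 6/13 = 19/13
1 + 1/(19/13) = 1 + 13/19 = 32/19
3 + 1/(32/19) = 3 + 19/32 = 115/32
1 + 1/(115/32) = 1 + 32/115 = 147/115
6 + 1/(147/115) = 6 + 115/147 = 997/147

997/147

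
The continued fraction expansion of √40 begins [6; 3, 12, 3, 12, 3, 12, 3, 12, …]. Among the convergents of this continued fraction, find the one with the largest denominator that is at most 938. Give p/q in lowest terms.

721/114

List convergents until the denominator exceeds the bound:
a_0 = 6: 6/1  (≤ bound)
a_1 = 3: 19/3  (≤ bound)
a_2 = 12: 234/37  (≤ bound)
a_3 = 3: 721/114  (≤ bound)
a_4 = 12: 8886/1405  (> 938, stop)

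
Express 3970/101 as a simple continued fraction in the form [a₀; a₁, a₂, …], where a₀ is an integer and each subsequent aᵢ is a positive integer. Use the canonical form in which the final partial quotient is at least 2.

[39; 3, 3, 1, 7]

3970 ÷ 101 → quotient 39, remainder 31
101 ÷ 31 → quotient 3, remainder 8
31 ÷ 8 → quotient 3, remainder 7
8 ÷ 7 → quotient 1, remainder 1
7 ÷ 1 → quotient 7, remainder 0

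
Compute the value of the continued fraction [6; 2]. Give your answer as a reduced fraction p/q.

Start with 2.
6 + 1/(2/1) = 6 + 1/2 = 13/2

13/2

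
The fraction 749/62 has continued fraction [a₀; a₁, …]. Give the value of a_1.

Apply division with remainder until the remainder is 0:
749 ÷ 62 → quotient 12, remainder 5
62 ÷ 5 → quotient 12, remainder 2

12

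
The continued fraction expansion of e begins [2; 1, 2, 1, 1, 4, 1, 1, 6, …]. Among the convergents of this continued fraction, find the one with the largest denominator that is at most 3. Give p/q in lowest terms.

a_0 = 2: 2/1  (≤ bound)
a_1 = 1: 3/1  (≤ bound)
a_2 = 2: 8/3  (≤ bound)
a_3 = 1: 11/4  (> 3, stop)

8/3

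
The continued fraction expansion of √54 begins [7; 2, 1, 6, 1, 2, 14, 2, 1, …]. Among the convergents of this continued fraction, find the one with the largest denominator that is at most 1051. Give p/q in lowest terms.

6959/947

a_0 = 7: 7/1  (≤ bound)
a_1 = 2: 15/2  (≤ bound)
a_2 = 1: 22/3  (≤ bound)
a_3 = 6: 147/20  (≤ bound)
a_4 = 1: 169/23  (≤ bound)
a_5 = 2: 485/66  (≤ bound)
a_6 = 14: 6959/947  (≤ bound)
a_7 = 2: 14403/1960  (> 1051, stop)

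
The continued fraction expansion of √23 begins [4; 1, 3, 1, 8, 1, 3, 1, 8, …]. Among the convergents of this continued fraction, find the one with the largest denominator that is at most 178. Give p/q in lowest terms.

a_0 = 4: 4/1  (≤ bound)
a_1 = 1: 5/1  (≤ bound)
a_2 = 3: 19/4  (≤ bound)
a_3 = 1: 24/5  (≤ bound)
a_4 = 8: 211/44  (≤ bound)
a_5 = 1: 235/49  (≤ bound)
a_6 = 3: 916/191  (> 178, stop)

235/49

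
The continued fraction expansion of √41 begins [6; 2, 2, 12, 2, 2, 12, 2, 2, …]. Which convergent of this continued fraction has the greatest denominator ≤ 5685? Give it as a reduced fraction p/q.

a_0 = 6: 6/1  (≤ bound)
a_1 = 2: 13/2  (≤ bound)
a_2 = 2: 32/5  (≤ bound)
a_3 = 12: 397/62  (≤ bound)
a_4 = 2: 826/129  (≤ bound)
a_5 = 2: 2049/320  (≤ bound)
a_6 = 12: 25414/3969  (≤ bound)
a_7 = 2: 52877/8258  (> 5685, stop)

25414/3969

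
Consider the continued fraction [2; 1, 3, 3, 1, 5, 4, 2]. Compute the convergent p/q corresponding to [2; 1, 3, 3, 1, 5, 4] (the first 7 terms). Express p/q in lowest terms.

Start with 4.
5 + 1/(4/1) = 5 + 1/4 = 21/4
1 + 1/(21/4) = 1 + 4/21 = 25/21
3 + 1/(25/21) = 3 + 21/25 = 96/25
3 + 1/(96/25) = 3 + 25/96 = 313/96
1 + 1/(313/96) = 1 + 96/313 = 409/313
2 + 1/(409/313) = 2 + 313/409 = 1131/409

1131/409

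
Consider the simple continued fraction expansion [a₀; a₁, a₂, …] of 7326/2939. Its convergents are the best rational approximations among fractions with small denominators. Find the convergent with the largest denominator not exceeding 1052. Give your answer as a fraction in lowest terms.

a_0 = 2: 2/1  (≤ bound)
a_1 = 2: 5/2  (≤ bound)
a_2 = 33: 167/67  (≤ bound)
a_3 = 1: 172/69  (≤ bound)
a_4 = 2: 511/205  (≤ bound)
a_5 = 14: 7326/2939  (> 1052, stop)

511/205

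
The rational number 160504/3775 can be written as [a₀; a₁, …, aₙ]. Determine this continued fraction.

Run the Euclidean algorithm, recording each quotient:
160504 ÷ 3775 → quotient 42, remainder 1954
3775 ÷ 1954 → quotient 1, remainder 1821
1954 ÷ 1821 → quotient 1, remainder 133
1821 ÷ 133 → quotient 13, remainder 92
133 ÷ 92 → quotient 1, remainder 41
92 ÷ 41 → quotient 2, remainder 10
41 ÷ 10 → quotient 4, remainder 1
10 ÷ 1 → quotient 10, remainder 0

[42; 1, 1, 13, 1, 2, 4, 10]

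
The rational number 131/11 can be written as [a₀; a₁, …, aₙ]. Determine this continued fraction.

[11; 1, 10]

⌊131/11⌋ = 11, remainder 10
⌊11/10⌋ = 1, remainder 1
⌊10/1⌋ = 10, remainder 0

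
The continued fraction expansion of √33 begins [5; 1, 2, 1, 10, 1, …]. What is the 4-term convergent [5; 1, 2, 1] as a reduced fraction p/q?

23/4

Collapse the nested fraction from the inside out:
Start with 1.
2 + 1/(1/1) = 2 + 1/1 = 3/1
1 + 1/(3/1) = 1 + 1/3 = 4/3
5 + 1/(4/3) = 5 + 3/4 = 23/4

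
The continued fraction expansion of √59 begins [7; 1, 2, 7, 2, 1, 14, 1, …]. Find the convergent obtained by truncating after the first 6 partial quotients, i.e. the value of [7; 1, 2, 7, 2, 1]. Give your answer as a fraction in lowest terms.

530/69

a_0 = 7: 7/1
a_1 = 1: 8/1
a_2 = 2: 23/3
a_3 = 7: 169/22
a_4 = 2: 361/47
a_5 = 1: 530/69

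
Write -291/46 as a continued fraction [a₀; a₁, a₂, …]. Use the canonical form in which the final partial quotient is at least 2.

-291 ÷ 46 → quotient -7, remainder 31
46 ÷ 31 → quotient 1, remainder 15
31 ÷ 15 → quotient 2, remainder 1
15 ÷ 1 → quotient 15, remainder 0

[-7; 1, 2, 15]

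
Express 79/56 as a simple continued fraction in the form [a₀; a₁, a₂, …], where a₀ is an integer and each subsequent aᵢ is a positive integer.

[1; 2, 2, 3, 3]

⌊79/56⌋ = 1, remainder 23
⌊56/23⌋ = 2, remainder 10
⌊23/10⌋ = 2, remainder 3
⌊10/3⌋ = 3, remainder 1
⌊3/1⌋ = 3, remainder 0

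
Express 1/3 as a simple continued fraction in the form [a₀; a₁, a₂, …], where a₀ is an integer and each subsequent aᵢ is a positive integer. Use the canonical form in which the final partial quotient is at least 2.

1 = 0·3 + 1, so a_0 = 0
3 = 3·1 + 0, so a_1 = 3

[0; 3]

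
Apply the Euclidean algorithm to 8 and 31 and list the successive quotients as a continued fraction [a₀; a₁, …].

[0; 3, 1, 7]

⌊8/31⌋ = 0, remainder 8
⌊31/8⌋ = 3, remainder 7
⌊8/7⌋ = 1, remainder 1
⌊7/1⌋ = 7, remainder 0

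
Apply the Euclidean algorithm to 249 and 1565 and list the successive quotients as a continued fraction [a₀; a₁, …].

249 ÷ 1565 → quotient 0, remainder 249
1565 ÷ 249 → quotient 6, remainder 71
249 ÷ 71 → quotient 3, remainder 36
71 ÷ 36 → quotient 1, remainder 35
36 ÷ 35 → quotient 1, remainder 1
35 ÷ 1 → quotient 35, remainder 0

[0; 6, 3, 1, 1, 35]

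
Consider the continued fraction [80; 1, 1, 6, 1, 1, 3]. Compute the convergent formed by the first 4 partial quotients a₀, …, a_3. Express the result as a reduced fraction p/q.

1047/13

Start with 6.
1 + 1/(6/1) = 1 + 1/6 = 7/6
1 + 1/(7/6) = 1 + 6/7 = 13/7
80 + 1/(13/7) = 80 + 7/13 = 1047/13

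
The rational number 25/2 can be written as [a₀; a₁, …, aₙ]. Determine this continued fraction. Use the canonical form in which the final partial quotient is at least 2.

[12; 2]

⌊25/2⌋ = 12, remainder 1
⌊2/1⌋ = 2, remainder 0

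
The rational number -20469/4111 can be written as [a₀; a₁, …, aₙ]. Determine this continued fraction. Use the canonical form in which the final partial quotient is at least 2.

[-5; 47, 1, 4, 17]

-20469 = -5·4111 + 86, so a_0 = -5
4111 = 47·86 + 69, so a_1 = 47
86 = 1·69 + 17, so a_2 = 1
69 = 4·17 + 1, so a_3 = 4
17 = 17·1 + 0, so a_4 = 17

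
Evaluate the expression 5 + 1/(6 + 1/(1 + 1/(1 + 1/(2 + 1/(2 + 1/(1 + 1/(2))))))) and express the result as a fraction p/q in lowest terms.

a_0 = 5: 5/1
a_1 = 6: 31/6
a_2 = 1: 36/7
a_3 = 1: 67/13
a_4 = 2: 170/33
a_5 = 2: 407/79
a_6 = 1: 577/112
a_7 = 2: 1561/303

1561/303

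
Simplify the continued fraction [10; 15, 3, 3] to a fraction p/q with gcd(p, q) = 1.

1540/153

a_0 = 10: 10/1
a_1 = 15: 151/15
a_2 = 3: 463/46
a_3 = 3: 1540/153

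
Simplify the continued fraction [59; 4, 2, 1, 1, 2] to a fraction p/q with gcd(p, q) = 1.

3376/57

Build up convergents one term at a time:
a_0 = 59: 59/1
a_1 = 4: 237/4
a_2 = 2: 533/9
a_3 = 1: 770/13
a_4 = 1: 1303/22
a_5 = 2: 3376/57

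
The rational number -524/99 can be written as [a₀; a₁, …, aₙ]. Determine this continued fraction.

[-6; 1, 2, 2, 2, 2, 2]

Repeatedly divide and take the remainder:
⌊-524/99⌋ = -6, remainder 70
⌊99/70⌋ = 1, remainder 29
⌊70/29⌋ = 2, remainder 12
⌊29/12⌋ = 2, remainder 5
⌊12/5⌋ = 2, remainder 2
⌊5/2⌋ = 2, remainder 1
⌊2/1⌋ = 2, remainder 0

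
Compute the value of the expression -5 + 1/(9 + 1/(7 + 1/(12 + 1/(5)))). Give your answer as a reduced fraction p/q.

Compute successive convergents:
a_0 = -5: -5/1
a_1 = 9: -44/9
a_2 = 7: -313/64
a_3 = 12: -3800/777
a_4 = 5: -19313/3949

-19313/3949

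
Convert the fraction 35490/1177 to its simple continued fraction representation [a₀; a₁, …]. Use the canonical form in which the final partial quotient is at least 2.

[30; 6, 1, 1, 5, 1, 13]

⌊35490/1177⌋ = 30, remainder 180
⌊1177/180⌋ = 6, remainder 97
⌊180/97⌋ = 1, remainder 83
⌊97/83⌋ = 1, remainder 14
⌊83/14⌋ = 5, remainder 13
⌊14/13⌋ = 1, remainder 1
⌊13/1⌋ = 13, remainder 0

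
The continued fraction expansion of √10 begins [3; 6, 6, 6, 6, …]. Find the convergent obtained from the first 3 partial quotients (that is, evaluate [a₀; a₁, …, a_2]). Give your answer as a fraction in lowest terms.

Use the convergent recurrence hₖ = aₖ·hₖ₋₁ + hₖ₋₂ (and likewise for the denominators kₖ):
a_0 = 3: 3/1
a_1 = 6: 19/6
a_2 = 6: 117/37

117/37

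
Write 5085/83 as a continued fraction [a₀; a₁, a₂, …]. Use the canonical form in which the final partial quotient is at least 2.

[61; 3, 1, 3, 2, 2]

⌊5085/83⌋ = 61, remainder 22
⌊83/22⌋ = 3, remainder 17
⌊22/17⌋ = 1, remainder 5
⌊17/5⌋ = 3, remainder 2
⌊5/2⌋ = 2, remainder 1
⌊2/1⌋ = 2, remainder 0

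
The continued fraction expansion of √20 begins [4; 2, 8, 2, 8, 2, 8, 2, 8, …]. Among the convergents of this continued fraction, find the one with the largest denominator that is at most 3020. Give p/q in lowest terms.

List convergents until the denominator exceeds the bound:
a_0 = 4: 4/1  (≤ bound)
a_1 = 2: 9/2  (≤ bound)
a_2 = 8: 76/17  (≤ bound)
a_3 = 2: 161/36  (≤ bound)
a_4 = 8: 1364/305  (≤ bound)
a_5 = 2: 2889/646  (≤ bound)
a_6 = 8: 24476/5473  (> 3020, stop)

2889/646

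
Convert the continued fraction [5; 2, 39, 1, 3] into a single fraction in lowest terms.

1769/322

Starting at the tail and folding back:
Start with 3.
1 + 1/(3/1) = 1 + 1/3 = 4/3
39 + 1/(4/3) = 39 + 3/4 = 159/4
2 + 1/(159/4) = 2 + 4/159 = 322/159
5 + 1/(322/159) = 5 + 159/322 = 1769/322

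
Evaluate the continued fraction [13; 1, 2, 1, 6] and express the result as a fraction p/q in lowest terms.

Collapse the nested fraction from the inside out:
Start with 6.
1 + 1/(6/1) = 1 + 1/6 = 7/6
2 + 1/(7/6) = 2 + 6/7 = 20/7
1 + 1/(20/7) = 1 + 7/20 = 27/20
13 + 1/(27/20) = 13 + 20/27 = 371/27

371/27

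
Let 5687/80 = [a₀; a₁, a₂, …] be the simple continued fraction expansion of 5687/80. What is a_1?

Apply division with remainder until the remainder is 0:
5687 ÷ 80 → quotient 71, remainder 7
80 ÷ 7 → quotient 11, remainder 3

11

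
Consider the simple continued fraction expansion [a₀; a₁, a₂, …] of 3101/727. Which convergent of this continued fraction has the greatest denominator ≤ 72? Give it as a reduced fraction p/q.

a_0 = 4: 4/1  (≤ bound)
a_1 = 3: 13/3  (≤ bound)
a_2 = 1: 17/4  (≤ bound)
a_3 = 3: 64/15  (≤ bound)
a_4 = 3: 209/49  (≤ bound)
a_5 = 2: 482/113  (> 72, stop)

209/49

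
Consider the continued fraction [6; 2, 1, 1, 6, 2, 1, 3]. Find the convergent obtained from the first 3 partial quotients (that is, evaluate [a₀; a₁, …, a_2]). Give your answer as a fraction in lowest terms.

19/3

Use the convergent recurrence hₖ = aₖ·hₖ₋₁ + hₖ₋₂ (and likewise for the denominators kₖ):
a_0 = 6: 6/1
a_1 = 2: 13/2
a_2 = 1: 19/3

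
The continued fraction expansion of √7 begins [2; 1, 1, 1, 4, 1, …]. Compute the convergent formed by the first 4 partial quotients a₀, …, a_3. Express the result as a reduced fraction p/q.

Use the convergent recurrence hₖ = aₖ·hₖ₋₁ + hₖ₋₂ (and likewise for the denominators kₖ):
a_0 = 2: 2/1
a_1 = 1: 3/1
a_2 = 1: 5/2
a_3 = 1: 8/3

8/3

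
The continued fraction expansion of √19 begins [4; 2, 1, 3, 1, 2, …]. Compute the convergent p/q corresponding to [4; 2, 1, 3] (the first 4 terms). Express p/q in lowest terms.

Start with 3.
1 + 1/(3/1) = 1 + 1/3 = 4/3
2 + 1/(4/3) = 2 + 3/4 = 11/4
4 + 1/(11/4) = 4 + 4/11 = 48/11

48/11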